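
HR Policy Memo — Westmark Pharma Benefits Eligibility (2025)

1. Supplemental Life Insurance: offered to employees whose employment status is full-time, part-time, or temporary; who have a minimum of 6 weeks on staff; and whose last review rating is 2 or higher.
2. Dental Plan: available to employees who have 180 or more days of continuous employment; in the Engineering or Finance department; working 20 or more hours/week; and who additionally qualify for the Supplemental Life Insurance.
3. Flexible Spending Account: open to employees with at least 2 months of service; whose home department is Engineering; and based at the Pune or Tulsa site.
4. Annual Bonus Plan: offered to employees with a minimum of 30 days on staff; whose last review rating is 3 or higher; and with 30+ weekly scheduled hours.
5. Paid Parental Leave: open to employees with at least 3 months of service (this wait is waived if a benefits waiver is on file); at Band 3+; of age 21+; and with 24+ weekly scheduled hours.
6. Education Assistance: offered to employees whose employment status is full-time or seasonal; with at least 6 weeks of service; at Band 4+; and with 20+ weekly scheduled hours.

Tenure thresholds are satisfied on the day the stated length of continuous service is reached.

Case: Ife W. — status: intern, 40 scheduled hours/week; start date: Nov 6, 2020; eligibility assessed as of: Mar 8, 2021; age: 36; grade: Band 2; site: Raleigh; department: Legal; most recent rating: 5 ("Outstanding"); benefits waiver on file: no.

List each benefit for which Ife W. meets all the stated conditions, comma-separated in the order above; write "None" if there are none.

Service from Nov 6, 2020 to Mar 8, 2021: 122 days.
Supplemental Life Insurance — status intern ✗ (requires full-time, part-time, or temporary) → not eligible.
Dental Plan — service 122 days < 180 days ✗ → not eligible.
Flexible Spending Account — service 122 days ≥ 2 months (≈60 days) ✓; dept Legal ✗ → not eligible.
Annual Bonus Plan — service 122 days ≥ 30 days ✓; rating 5 ≥ 3 ✓; 40 hrs/wk ≥ 30 ✓ → eligible.
Paid Parental Leave — no waiver, service 122 days ≥ 3 months (≈90 days) ✓; grade Band 2 < Band 3 ✗ → not eligible.
Education Assistance — status intern ✗ (requires full-time or seasonal) → not eligible.

Annual Bonus Plan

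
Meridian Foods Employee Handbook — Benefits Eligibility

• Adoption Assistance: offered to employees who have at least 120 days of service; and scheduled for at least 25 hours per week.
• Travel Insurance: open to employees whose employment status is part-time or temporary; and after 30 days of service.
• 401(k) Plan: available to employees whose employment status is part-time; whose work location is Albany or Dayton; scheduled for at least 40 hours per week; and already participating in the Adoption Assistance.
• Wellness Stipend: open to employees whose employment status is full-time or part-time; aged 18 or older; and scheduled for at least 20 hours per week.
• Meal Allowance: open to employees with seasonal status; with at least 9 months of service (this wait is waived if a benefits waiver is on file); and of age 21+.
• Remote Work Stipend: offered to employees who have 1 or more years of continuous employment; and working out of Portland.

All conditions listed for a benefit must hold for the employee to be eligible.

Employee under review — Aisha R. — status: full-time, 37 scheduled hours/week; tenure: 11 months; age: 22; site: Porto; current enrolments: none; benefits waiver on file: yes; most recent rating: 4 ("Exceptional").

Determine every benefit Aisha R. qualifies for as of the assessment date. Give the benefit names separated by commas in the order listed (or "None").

Adoption Assistance — service 11 months ≥ 120 days ✓; 37 hrs/wk ≥ 25 ✓ → eligible.
Travel Insurance — status full-time ✗ (requires part-time or temporary) → not eligible.
401(k) Plan — status full-time ✗ (requires part-time) → not eligible.
Wellness Stipend — status full-time ✓; age 22 ≥ 18 ✓; 37 hrs/wk ≥ 20 ✓ → eligible.
Meal Allowance — status full-time ✗ (requires seasonal) → not eligible.
Remote Work Stipend — service 11 months < 1 year (≈365 days) ✗ → not eligible.

Adoption Assistance, Wellness Stipend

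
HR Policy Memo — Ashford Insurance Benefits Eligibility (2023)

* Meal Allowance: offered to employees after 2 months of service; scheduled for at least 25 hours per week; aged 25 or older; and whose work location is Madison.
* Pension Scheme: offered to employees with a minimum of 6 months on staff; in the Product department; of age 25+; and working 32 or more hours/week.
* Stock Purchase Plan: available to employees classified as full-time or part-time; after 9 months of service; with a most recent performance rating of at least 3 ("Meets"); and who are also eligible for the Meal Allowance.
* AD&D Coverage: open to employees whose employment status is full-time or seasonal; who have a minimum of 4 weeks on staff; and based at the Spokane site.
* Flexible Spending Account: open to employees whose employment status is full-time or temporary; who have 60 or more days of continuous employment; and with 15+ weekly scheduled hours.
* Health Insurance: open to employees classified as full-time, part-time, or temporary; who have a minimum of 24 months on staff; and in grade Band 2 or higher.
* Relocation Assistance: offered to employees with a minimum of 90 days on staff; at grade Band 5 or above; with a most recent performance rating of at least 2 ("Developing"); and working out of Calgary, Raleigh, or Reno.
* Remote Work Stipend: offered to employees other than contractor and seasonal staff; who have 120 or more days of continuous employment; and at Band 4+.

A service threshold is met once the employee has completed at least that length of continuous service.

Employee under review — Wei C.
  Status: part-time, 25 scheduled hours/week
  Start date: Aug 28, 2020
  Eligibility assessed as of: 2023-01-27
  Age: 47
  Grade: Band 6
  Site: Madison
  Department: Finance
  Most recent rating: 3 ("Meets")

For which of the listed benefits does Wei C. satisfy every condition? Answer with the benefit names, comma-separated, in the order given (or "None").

Meal Allowance, Stock Purchase Plan, Health Insurance, Remote Work Stipend

Service from Aug 28, 2020 to 2023-01-27: 882 days.
Meal Allowance — service 882 days ≥ 2 months (≈60 days) ✓; 25 hrs/wk ≥ 25 ✓; age 47 ≥ 25 ✓; site Madison ✓ → eligible.
Pension Scheme — service 882 days ≥ 6 months (≈180 days) ✓; dept Finance ✗ → not eligible.
Stock Purchase Plan — status part-time ✓; service 882 days ≥ 9 months (≈270 days) ✓; rating 3 ≥ 3 ✓; eligible for Meal Allowance ✓ → eligible.
AD&D Coverage — status part-time ✗ (requires full-time or seasonal) → not eligible.
Flexible Spending Account — status part-time ✗ (requires full-time or temporary) → not eligible.
Health Insurance — status part-time ✓; service 882 days ≥ 24 months (≈720 days) ✓; grade Band 6 ≥ Band 2 ✓ → eligible.
Relocation Assistance — service 882 days ≥ 90 days ✓; grade Band 6 ≥ Band 5 ✓; rating 3 ≥ 2 ✓; site Madison ✗ (not Calgary, Raleigh, or Reno) → not eligible.
Remote Work Stipend — status part-time ✓ (not excluded); service 882 days ≥ 120 days ✓; grade Band 6 ≥ Band 4 ✓ → eligible.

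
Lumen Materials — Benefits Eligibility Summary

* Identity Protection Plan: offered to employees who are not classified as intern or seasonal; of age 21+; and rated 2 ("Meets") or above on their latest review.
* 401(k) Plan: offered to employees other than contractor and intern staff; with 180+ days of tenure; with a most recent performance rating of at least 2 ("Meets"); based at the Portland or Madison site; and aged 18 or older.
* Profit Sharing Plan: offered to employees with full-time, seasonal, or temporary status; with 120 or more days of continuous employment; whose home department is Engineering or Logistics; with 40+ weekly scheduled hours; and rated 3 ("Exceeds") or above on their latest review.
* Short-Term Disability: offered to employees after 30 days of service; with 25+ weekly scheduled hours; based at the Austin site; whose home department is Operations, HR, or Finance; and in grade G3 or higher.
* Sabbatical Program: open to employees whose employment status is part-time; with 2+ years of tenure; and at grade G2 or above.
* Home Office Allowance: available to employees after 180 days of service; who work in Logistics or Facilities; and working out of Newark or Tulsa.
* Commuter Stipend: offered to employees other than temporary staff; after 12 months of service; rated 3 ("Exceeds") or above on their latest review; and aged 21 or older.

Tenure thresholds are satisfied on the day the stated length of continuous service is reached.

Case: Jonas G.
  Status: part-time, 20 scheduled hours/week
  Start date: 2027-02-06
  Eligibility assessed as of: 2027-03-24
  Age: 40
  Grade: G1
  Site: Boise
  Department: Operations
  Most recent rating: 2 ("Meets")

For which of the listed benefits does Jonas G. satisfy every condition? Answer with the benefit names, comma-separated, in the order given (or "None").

Service from 2027-02-06 to 2027-03-24: 46 days.
Identity Protection Plan — status part-time ✓ (not excluded); age 40 ≥ 21 ✓; rating 2 ≥ 2 ✓ → eligible.
401(k) Plan — status part-time ✓ (not excluded); service 46 days < 180 days ✗ → not eligible.
Profit Sharing Plan — status part-time ✗ (requires full-time, seasonal, or temporary) → not eligible.
Short-Term Disability — service 46 days ≥ 30 days ✓; 20 hrs/wk < 25 ✗ → not eligible.
Sabbatical Program — status part-time ✓; service 46 days < 2 years (≈730 days) ✗ → not eligible.
Home Office Allowance — service 46 days < 180 days ✗ → not eligible.
Commuter Stipend — status part-time ✓ (not excluded); service 46 days < 12 months (≈360 days) ✗ → not eligible.

Identity Protection Plan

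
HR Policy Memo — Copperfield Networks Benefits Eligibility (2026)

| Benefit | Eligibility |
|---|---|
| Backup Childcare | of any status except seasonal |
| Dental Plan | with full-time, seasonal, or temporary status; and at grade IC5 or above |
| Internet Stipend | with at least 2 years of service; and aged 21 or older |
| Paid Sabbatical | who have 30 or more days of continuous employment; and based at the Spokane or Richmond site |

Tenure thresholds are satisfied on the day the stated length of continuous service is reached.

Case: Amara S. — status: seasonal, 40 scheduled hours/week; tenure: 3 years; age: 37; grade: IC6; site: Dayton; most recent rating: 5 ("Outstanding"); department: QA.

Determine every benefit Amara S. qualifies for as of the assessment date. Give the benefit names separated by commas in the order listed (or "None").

Dental Plan, Internet Stipend

Backup Childcare — status seasonal ✗ (excluded) → not eligible.
Dental Plan — status seasonal ✓; grade IC6 ≥ IC5 ✓ → eligible.
Internet Stipend — service 3 years ≥ 2 years ✓; age 37 ≥ 21 ✓ → eligible.
Paid Sabbatical — service 3 years ≥ 30 days ✓; site Dayton ✗ (not Spokane or Richmond) → not eligible.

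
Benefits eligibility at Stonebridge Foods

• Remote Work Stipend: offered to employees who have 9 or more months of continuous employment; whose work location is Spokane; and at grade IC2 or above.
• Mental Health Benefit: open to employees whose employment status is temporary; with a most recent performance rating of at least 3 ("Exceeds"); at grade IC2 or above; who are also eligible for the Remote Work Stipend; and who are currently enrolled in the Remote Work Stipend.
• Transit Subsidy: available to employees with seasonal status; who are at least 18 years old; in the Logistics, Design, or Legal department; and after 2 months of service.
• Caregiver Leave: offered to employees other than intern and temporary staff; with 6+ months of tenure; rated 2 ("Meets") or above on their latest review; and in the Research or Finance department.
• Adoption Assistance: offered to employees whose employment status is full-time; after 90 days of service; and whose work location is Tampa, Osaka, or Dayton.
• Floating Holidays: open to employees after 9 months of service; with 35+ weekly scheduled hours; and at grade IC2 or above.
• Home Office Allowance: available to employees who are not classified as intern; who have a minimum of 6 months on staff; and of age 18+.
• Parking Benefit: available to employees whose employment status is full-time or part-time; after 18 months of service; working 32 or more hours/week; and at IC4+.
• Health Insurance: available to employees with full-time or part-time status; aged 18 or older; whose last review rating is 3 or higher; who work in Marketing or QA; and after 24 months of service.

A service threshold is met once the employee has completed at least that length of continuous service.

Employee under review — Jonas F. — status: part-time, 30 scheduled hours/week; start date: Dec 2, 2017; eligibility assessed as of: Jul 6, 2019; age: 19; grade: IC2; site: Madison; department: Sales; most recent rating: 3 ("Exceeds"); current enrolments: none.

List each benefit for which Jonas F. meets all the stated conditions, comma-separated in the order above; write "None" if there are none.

Home Office Allowance

Service from Dec 2, 2017 to Jul 6, 2019: 581 days.
Remote Work Stipend — service 581 days ≥ 9 months (≈270 days) ✓; site Madison ✗ (not Spokane) → not eligible.
Mental Health Benefit — status part-time ✗ (requires temporary) → not eligible.
Transit Subsidy — status part-time ✗ (requires seasonal) → not eligible.
Caregiver Leave — status part-time ✓ (not excluded); service 581 days ≥ 6 months (≈180 days) ✓; rating 3 ≥ 2 ✓; dept Sales ✗ → not eligible.
Adoption Assistance — status part-time ✗ (requires full-time) → not eligible.
Floating Holidays — service 581 days ≥ 9 months (≈270 days) ✓; 30 hrs/wk < 35 ✗ → not eligible.
Home Office Allowance — status part-time ✓ (not excluded); service 581 days ≥ 6 months (≈180 days) ✓; age 19 ≥ 18 ✓ → eligible.
Parking Benefit — status part-time ✓; service 581 days ≥ 18 months (≈540 days) ✓; 30 hrs/wk < 32 ✗ → not eligible.
Health Insurance — status part-time ✓; age 19 ≥ 18 ✓; rating 3 ≥ 3 ✓; dept Sales ✗ → not eligible.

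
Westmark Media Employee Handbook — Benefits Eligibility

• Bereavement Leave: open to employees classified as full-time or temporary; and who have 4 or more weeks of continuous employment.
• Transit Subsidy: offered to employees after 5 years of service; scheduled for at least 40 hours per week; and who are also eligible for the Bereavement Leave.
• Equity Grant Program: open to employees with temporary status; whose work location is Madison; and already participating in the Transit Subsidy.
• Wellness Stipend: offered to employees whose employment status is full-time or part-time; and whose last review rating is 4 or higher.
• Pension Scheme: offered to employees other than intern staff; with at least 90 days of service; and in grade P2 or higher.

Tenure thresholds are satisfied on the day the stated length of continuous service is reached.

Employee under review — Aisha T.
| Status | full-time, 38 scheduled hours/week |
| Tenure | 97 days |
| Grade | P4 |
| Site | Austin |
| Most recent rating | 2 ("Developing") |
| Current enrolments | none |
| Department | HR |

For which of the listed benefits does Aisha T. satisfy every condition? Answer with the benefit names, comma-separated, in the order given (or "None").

Bereavement Leave — status full-time ✓; service 97 days ≥ 4 weeks (≈28 days) ✓ → eligible.
Transit Subsidy — service 97 days < 5 years (≈1825 days) ✗ → not eligible.
Equity Grant Program — status full-time ✗ (requires temporary) → not eligible.
Wellness Stipend — status full-time ✓; rating 2 < 4 ✗ → not eligible.
Pension Scheme — status full-time ✓ (not excluded); service 97 days ≥ 90 days ✓; grade P4 ≥ P2 ✓ → eligible.

Bereavement Leave, Pension Scheme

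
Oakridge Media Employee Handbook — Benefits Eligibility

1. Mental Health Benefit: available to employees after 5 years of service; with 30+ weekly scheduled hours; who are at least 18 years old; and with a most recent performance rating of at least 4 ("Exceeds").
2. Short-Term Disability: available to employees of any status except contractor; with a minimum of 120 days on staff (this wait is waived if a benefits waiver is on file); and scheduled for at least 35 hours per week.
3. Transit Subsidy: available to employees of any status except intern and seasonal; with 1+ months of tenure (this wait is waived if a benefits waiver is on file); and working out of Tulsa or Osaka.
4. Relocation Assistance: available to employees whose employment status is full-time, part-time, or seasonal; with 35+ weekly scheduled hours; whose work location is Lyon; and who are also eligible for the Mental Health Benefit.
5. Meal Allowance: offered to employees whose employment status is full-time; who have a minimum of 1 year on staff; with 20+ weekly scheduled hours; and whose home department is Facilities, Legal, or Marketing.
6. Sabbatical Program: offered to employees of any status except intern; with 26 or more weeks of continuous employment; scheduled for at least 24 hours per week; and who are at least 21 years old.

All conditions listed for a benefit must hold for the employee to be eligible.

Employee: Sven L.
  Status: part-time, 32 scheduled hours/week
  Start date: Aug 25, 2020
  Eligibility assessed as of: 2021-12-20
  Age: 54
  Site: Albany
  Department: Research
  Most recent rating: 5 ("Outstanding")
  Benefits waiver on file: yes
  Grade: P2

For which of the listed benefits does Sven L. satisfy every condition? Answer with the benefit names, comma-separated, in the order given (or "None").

Sabbatical Program

Service from Aug 25, 2020 to 2021-12-20: 482 days.
Mental Health Benefit — service 482 days < 5 years (≈1825 days) ✗ → not eligible.
Short-Term Disability — status part-time ✓ (not excluded); benefits waiver on file ✓; 32 hrs/wk < 35 ✗ → not eligible.
Transit Subsidy — status part-time ✓ (not excluded); benefits waiver on file ✓; site Albany ✗ (not Tulsa or Osaka) → not eligible.
Relocation Assistance — status part-time ✓; 32 hrs/wk < 35 ✗ → not eligible.
Meal Allowance — status part-time ✗ (requires full-time) → not eligible.
Sabbatical Program — status part-time ✓ (not excluded); service 482 days ≥ 26 weeks (≈182 days) ✓; 32 hrs/wk ≥ 24 ✓; age 54 ≥ 21 ✓ → eligible.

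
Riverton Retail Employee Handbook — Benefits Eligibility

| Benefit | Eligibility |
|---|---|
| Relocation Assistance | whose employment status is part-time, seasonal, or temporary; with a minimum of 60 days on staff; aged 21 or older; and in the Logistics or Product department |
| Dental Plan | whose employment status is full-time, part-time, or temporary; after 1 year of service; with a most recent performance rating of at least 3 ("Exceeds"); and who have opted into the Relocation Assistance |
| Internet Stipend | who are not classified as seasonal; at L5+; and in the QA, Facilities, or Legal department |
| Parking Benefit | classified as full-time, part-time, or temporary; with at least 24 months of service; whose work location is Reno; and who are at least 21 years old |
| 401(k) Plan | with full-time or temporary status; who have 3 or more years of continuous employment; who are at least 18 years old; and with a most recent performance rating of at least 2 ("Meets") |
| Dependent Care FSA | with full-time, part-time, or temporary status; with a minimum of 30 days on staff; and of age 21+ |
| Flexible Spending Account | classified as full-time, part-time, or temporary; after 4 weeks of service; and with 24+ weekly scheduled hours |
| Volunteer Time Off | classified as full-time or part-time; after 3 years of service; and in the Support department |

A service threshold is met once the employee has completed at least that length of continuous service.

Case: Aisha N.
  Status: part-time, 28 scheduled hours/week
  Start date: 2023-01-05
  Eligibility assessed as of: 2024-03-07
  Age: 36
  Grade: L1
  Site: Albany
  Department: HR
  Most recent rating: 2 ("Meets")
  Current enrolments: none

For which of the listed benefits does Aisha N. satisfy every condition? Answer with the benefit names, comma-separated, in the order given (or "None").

Dependent Care FSA, Flexible Spending Account

Service from 2023-01-05 to 2024-03-07: 427 days.
Relocation Assistance — status part-time ✓; service 427 days ≥ 60 days ✓; age 36 ≥ 21 ✓; dept HR ✗ → not eligible.
Dental Plan — status part-time ✓; service 427 days ≥ 1 year (≈365 days) ✓; rating 2 < 3 ✗ → not eligible.
Internet Stipend — status part-time ✓ (not excluded); grade L1 < L5 ✗ → not eligible.
Parking Benefit — status part-time ✓; service 427 days < 24 months (≈720 days) ✗ → not eligible.
401(k) Plan — status part-time ✗ (requires full-time or temporary) → not eligible.
Dependent Care FSA — status part-time ✓; service 427 days ≥ 30 days ✓; age 36 ≥ 21 ✓ → eligible.
Flexible Spending Account — status part-time ✓; service 427 days ≥ 4 weeks (≈28 days) ✓; 28 hrs/wk ≥ 24 ✓ → eligible.
Volunteer Time Off — status part-time ✓; service 427 days < 3 years (≈1095 days) ✗ → not eligible.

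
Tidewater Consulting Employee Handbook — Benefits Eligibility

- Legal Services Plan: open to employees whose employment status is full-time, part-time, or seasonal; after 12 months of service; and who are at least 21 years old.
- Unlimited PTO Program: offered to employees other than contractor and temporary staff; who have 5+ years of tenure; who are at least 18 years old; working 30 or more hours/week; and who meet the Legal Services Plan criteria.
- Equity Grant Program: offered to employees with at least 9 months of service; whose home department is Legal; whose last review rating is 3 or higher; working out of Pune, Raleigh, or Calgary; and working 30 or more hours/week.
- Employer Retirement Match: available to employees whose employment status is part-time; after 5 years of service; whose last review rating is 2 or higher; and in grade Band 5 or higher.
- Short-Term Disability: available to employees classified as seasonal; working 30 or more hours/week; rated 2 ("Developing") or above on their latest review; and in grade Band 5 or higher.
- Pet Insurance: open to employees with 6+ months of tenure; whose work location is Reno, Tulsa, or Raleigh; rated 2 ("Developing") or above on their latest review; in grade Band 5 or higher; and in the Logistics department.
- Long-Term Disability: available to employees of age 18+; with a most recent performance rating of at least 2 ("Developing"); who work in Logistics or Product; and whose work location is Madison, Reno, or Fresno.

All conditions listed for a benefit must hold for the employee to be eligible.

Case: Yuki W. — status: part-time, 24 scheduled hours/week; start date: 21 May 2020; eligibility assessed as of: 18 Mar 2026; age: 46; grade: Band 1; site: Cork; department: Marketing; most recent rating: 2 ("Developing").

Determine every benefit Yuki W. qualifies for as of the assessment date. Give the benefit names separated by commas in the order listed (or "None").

Legal Services Plan

Service from 21 May 2020 to 18 Mar 2026: 2127 days.
Legal Services Plan — status part-time ✓; service 2127 days ≥ 12 months (≈360 days) ✓; age 46 ≥ 21 ✓ → eligible.
Unlimited PTO Program — status part-time ✓ (not excluded); service 2127 days ≥ 5 years (≈1825 days) ✓; age 46 ≥ 18 ✓; 24 hrs/wk < 30 ✗ → not eligible.
Equity Grant Program — service 2127 days ≥ 9 months (≈270 days) ✓; dept Marketing ✗ → not eligible.
Employer Retirement Match — status part-time ✓; service 2127 days ≥ 5 years (≈1825 days) ✓; rating 2 ≥ 2 ✓; grade Band 1 < Band 5 ✗ → not eligible.
Short-Term Disability — status part-time ✗ (requires seasonal) → not eligible.
Pet Insurance — service 2127 days ≥ 6 months (≈180 days) ✓; site Cork ✗ (not Reno, Tulsa, or Raleigh) → not eligible.
Long-Term Disability — age 46 ≥ 18 ✓; rating 2 ≥ 2 ✓; dept Marketing ✗ → not eligible.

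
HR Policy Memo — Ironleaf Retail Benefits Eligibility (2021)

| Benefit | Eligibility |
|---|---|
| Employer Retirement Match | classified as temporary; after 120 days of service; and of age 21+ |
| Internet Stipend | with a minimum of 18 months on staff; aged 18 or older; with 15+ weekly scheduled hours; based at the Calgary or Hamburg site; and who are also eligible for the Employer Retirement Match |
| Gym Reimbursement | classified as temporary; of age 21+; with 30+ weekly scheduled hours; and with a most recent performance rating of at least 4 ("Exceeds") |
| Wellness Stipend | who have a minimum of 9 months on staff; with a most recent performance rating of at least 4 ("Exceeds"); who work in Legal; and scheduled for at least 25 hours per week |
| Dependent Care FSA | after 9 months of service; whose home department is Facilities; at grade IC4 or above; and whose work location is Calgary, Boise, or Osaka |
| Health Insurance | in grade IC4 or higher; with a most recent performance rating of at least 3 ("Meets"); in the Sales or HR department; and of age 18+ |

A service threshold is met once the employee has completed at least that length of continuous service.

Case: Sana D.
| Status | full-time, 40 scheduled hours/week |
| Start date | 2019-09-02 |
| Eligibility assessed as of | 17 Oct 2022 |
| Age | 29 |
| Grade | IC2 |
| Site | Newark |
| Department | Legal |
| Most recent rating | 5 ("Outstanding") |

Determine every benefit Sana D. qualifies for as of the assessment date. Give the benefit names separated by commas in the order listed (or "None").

Wellness Stipend

Service from 2019-09-02 to 17 Oct 2022: 1141 days.
Employer Retirement Match — status full-time ✗ (requires temporary) → not eligible.
Internet Stipend — service 1141 days ≥ 18 months (≈540 days) ✓; age 29 ≥ 18 ✓; 40 hrs/wk ≥ 15 ✓; site Newark ✗ (not Calgary or Hamburg) → not eligible.
Gym Reimbursement — status full-time ✗ (requires temporary) → not eligible.
Wellness Stipend — service 1141 days ≥ 9 months (≈270 days) ✓; rating 5 ≥ 4 ✓; dept Legal ✓; 40 hrs/wk ≥ 25 ✓ → eligible.
Dependent Care FSA — service 1141 days ≥ 9 months (≈270 days) ✓; dept Legal ✗ → not eligible.
Health Insurance — grade IC2 < IC4 ✗ → not eligible.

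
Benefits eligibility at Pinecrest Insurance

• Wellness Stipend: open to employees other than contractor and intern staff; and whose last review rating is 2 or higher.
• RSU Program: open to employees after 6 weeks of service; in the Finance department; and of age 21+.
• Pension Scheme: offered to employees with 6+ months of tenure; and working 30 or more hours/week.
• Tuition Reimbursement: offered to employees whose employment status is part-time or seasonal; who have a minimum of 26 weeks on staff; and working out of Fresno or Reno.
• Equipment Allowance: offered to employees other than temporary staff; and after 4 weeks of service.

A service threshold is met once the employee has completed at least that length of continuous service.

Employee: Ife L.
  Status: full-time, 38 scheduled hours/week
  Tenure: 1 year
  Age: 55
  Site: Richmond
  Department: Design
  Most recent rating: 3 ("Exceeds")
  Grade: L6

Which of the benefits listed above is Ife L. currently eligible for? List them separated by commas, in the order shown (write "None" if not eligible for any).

Wellness Stipend — status full-time ✓ (not excluded); rating 3 ≥ 2 ✓ → eligible.
RSU Program — service 1 year ≥ 6 weeks (≈42 days) ✓; dept Design ✗ → not eligible.
Pension Scheme — service 1 year ≥ 6 months (≈180 days) ✓; 38 hrs/wk ≥ 30 ✓ → eligible.
Tuition Reimbursement — status full-time ✗ (requires part-time or seasonal) → not eligible.
Equipment Allowance — status full-time ✓ (not excluded); service 1 year ≥ 4 weeks (≈28 days) ✓ → eligible.

Wellness Stipend, Pension Scheme, Equipment Allowance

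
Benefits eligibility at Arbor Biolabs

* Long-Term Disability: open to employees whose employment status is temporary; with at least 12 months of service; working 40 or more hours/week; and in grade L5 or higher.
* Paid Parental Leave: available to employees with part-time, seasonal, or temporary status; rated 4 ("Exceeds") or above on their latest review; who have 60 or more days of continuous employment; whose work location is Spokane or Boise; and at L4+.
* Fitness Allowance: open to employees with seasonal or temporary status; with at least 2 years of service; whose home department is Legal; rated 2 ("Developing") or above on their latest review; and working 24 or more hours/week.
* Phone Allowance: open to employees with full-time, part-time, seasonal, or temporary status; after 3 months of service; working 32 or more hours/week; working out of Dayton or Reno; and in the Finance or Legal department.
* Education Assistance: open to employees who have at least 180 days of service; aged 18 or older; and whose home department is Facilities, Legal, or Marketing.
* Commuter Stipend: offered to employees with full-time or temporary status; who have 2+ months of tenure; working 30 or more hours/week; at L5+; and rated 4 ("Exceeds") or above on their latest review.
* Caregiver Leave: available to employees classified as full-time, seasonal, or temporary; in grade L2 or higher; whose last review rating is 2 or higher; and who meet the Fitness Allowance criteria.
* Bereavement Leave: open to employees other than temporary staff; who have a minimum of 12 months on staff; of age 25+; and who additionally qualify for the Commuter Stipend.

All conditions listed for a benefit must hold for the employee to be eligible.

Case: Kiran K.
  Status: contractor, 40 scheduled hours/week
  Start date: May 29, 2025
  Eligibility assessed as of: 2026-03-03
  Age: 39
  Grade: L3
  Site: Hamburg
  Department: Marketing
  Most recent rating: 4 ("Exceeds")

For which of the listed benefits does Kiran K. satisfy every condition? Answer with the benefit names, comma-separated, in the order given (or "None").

Service from May 29, 2025 to 2026-03-03: 278 days.
Long-Term Disability — status contractor ✗ (requires temporary) → not eligible.
Paid Parental Leave — status contractor ✗ (requires part-time, seasonal, or temporary) → not eligible.
Fitness Allowance — status contractor ✗ (requires seasonal or temporary) → not eligible.
Phone Allowance — status contractor ✗ (requires full-time, part-time, seasonal, or temporary) → not eligible.
Education Assistance — service 278 days ≥ 180 days ✓; age 39 ≥ 18 ✓; dept Marketing ✓ → eligible.
Commuter Stipend — status contractor ✗ (requires full-time or temporary) → not eligible.
Caregiver Leave — status contractor ✗ (requires full-time, seasonal, or temporary) → not eligible.
Bereavement Leave — status contractor ✓ (not excluded); service 278 days < 12 months (≈360 days) ✗ → not eligible.

Education Assistance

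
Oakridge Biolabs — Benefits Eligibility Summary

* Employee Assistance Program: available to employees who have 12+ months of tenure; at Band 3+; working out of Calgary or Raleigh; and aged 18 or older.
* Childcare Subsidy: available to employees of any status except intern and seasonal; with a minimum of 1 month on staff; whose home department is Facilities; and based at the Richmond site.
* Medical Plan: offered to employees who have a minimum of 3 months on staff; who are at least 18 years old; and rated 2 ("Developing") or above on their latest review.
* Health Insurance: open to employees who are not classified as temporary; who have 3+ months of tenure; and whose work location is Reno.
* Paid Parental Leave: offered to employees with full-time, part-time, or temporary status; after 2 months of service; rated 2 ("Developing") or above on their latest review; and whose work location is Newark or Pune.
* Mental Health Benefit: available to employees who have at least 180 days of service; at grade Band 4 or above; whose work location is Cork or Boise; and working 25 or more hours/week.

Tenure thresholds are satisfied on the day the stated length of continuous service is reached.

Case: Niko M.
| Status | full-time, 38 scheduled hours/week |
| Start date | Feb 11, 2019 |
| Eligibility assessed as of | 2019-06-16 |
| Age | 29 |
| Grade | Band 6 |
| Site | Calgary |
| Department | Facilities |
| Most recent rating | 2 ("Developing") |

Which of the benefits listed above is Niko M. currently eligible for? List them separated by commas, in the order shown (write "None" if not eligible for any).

Service from Feb 11, 2019 to 2019-06-16: 125 days.
Employee Assistance Program — service 125 days < 12 months (≈360 days) ✗ → not eligible.
Childcare Subsidy — status full-time ✓ (not excluded); service 125 days ≥ 1 month (≈30 days) ✓; dept Facilities ✓; site Calgary ✗ (not Richmond) → not eligible.
Medical Plan — service 125 days ≥ 3 months (≈90 days) ✓; age 29 ≥ 18 ✓; rating 2 ≥ 2 ✓ → eligible.
Health Insurance — status full-time ✓ (not excluded); service 125 days ≥ 3 months (≈90 days) ✓; site Calgary ✗ (not Reno) → not eligible.
Paid Parental Leave — status full-time ✓; service 125 days ≥ 2 months (≈60 days) ✓; rating 2 ≥ 2 ✓; site Calgary ✗ (not Newark or Pune) → not eligible.
Mental Health Benefit — service 125 days < 180 days ✗ → not eligible.

Medical Plan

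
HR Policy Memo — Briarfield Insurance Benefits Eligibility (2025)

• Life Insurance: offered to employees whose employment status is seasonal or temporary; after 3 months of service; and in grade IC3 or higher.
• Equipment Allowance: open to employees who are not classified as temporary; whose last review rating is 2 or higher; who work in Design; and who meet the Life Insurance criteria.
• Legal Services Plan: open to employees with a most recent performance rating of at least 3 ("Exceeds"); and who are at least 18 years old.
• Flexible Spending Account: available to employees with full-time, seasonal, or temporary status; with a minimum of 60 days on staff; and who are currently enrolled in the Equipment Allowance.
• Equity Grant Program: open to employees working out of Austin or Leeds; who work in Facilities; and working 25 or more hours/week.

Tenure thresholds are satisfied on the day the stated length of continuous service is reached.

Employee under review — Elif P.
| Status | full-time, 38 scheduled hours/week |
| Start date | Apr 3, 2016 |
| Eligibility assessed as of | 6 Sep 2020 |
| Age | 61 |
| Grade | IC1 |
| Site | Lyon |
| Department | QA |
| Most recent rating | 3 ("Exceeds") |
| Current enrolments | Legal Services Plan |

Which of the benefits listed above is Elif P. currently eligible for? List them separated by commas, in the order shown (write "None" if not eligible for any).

Service from Apr 3, 2016 to 6 Sep 2020: 1617 days.
Life Insurance — status full-time ✗ (requires seasonal or temporary) → not eligible.
Equipment Allowance — status full-time ✓ (not excluded); rating 3 ≥ 2 ✓; dept QA ✗ → not eligible.
Legal Services Plan — rating 3 ≥ 3 ✓; age 61 ≥ 18 ✓ → eligible.
Flexible Spending Account — status full-time ✓; service 1617 days ≥ 60 days ✓; not enrolled in Equipment Allowance ✗ → not eligible.
Equity Grant Program — site Lyon ✗ (not Austin or Leeds) → not eligible.

Legal Services Plan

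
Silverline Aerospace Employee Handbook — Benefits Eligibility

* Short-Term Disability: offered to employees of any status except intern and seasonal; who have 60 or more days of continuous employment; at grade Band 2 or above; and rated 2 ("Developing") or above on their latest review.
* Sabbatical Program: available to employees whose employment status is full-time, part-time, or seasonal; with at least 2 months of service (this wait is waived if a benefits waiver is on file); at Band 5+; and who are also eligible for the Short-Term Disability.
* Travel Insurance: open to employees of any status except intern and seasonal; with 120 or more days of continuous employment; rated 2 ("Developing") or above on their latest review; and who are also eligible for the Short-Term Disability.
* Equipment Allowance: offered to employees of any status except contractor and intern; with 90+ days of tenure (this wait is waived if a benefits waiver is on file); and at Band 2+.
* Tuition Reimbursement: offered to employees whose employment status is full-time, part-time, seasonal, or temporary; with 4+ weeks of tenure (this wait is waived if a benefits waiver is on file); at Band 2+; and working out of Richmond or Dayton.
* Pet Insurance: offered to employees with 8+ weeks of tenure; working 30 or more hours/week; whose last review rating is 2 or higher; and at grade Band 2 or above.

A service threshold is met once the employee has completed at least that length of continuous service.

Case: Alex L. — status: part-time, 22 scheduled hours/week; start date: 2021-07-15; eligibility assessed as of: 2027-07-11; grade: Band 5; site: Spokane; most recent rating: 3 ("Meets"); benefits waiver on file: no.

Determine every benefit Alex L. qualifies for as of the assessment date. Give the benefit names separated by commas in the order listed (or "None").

Short-Term Disability, Sabbatical Program, Travel Insurance, Equipment Allowance

Service from 2021-07-15 to 2027-07-11: 2187 days.
Short-Term Disability — status part-time ✓ (not excluded); service 2187 days ≥ 60 days ✓; grade Band 5 ≥ Band 2 ✓; rating 3 ≥ 2 ✓ → eligible.
Sabbatical Program — status part-time ✓; no waiver, service 2187 days ≥ 2 months (≈60 days) ✓; grade Band 5 ≥ Band 5 ✓; eligible for Short-Term Disability ✓ → eligible.
Travel Insurance — status part-time ✓ (not excluded); service 2187 days ≥ 120 days ✓; rating 3 ≥ 2 ✓; eligible for Short-Term Disability ✓ → eligible.
Equipment Allowance — status part-time ✓ (not excluded); no waiver, service 2187 days ≥ 90 days ✓; grade Band 5 ≥ Band 2 ✓ → eligible.
Tuition Reimbursement — status part-time ✓; no waiver, service 2187 days ≥ 4 weeks (≈28 days) ✓; grade Band 5 ≥ Band 2 ✓; site Spokane ✗ (not Richmond or Dayton) → not eligible.
Pet Insurance — service 2187 days ≥ 8 weeks (≈56 days) ✓; 22 hrs/wk < 30 ✗ → not eligible.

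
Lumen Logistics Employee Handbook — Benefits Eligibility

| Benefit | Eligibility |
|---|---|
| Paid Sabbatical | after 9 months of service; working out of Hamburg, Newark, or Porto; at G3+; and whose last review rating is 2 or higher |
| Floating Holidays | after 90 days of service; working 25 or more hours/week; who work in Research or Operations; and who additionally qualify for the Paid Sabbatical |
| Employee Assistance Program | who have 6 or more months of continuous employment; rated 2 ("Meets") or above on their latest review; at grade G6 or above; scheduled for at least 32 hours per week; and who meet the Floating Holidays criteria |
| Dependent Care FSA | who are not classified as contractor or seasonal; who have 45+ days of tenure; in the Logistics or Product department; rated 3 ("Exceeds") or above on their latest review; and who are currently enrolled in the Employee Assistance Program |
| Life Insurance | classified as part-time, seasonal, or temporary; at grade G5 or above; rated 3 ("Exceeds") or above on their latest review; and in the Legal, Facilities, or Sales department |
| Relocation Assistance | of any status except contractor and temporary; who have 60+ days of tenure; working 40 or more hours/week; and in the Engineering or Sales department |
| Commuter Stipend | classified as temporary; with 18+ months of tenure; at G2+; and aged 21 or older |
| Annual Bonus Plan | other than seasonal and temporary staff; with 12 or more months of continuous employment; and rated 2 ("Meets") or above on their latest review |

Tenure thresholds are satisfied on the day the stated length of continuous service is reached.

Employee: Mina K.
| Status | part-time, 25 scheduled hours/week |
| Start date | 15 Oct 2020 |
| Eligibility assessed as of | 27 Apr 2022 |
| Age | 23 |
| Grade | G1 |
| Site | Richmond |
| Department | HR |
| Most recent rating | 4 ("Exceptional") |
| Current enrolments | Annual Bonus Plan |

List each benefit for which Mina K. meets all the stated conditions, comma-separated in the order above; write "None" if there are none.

Service from 15 Oct 2020 to 27 Apr 2022: 559 days.
Paid Sabbatical — service 559 days ≥ 9 months (≈270 days) ✓; site Richmond ✗ (not Hamburg, Newark, or Porto) → not eligible.
Floating Holidays — service 559 days ≥ 90 days ✓; 25 hrs/wk ≥ 25 ✓; dept HR ✗ → not eligible.
Employee Assistance Program — service 559 days ≥ 6 months (≈180 days) ✓; rating 4 ≥ 2 ✓; grade G1 < G6 ✗ → not eligible.
Dependent Care FSA — status part-time ✓ (not excluded); service 559 days ≥ 45 days ✓; dept HR ✗ → not eligible.
Life Insurance — status part-time ✓; grade G1 < G5 ✗ → not eligible.
Relocation Assistance — status part-time ✓ (not excluded); service 559 days ≥ 60 days ✓; 25 hrs/wk < 40 ✗ → not eligible.
Commuter Stipend — status part-time ✗ (requires temporary) → not eligible.
Annual Bonus Plan — status part-time ✓ (not excluded); service 559 days ≥ 12 months (≈360 days) ✓; rating 4 ≥ 2 ✓ → eligible.

Annual Bonus Plan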